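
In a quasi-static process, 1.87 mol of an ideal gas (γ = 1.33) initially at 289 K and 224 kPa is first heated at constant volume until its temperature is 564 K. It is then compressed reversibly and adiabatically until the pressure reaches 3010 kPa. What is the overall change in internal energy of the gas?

29300 J

V₁ = nRT₁/P₁ = 1.87×8.314×289/224 = 20.1 L.
Step 1 — Isochoric: V stays 20.1 L; P/T = const ⇒ T₂ = 564 K, P₂ = 437 kPa.
W = 0 (no volume change).
ΔU = nCvΔT = 1.87×25.2×(564−289) = 13000 J.
Q = ΔU = 13000 J.
State after step 1: P = 437 kPa, V = 20.1 L, T = 564 K.
Step 2 — Adiabatic: T₂/T₁ = (P₂/P₁)^((γ−1)/γ) ⇒ T₂ = 564×(6.89)^0.248 = 910 K; V₂ = 4.70 L.
ΔU = nCvΔT = 1.87×25.2×(910−564) = 16300 J.
Q = 0 for an adiabatic process, so W = −ΔU = -16300 J.
Net over both steps: W = -16300 J, Q = 13000 J, ΔU = 29300 J.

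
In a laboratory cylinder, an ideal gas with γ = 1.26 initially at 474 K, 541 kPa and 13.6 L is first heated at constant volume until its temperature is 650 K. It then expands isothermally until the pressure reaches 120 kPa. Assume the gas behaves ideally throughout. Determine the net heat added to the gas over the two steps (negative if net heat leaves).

n = P₁V₁/(RT₁) = 541×13.6/(8.314×474) = 1.87 mol.
Step 1 — Isochoric: V stays 13.6 L; P/T = const ⇒ T₂ = 650 K, P₂ = 742 kPa.
W = 0 (no volume change).
ΔU = nCvΔT = 1.87×32.0×(650−474) = 10500 J.
Q = ΔU = 10500 J.
State after step 1: P = 742 kPa, V = 13.6 L, T = 650 K.
Step 2 — Isothermal: T stays 650 K; PV = const ⇒ V₂ = 84.1 L, P₂ = 120 kPa.
ΔU = 0 (ideal gas, T constant).
W = nRT ln(V₂/V₁) = 1.87×8.314×650×ln(6.18) = 18400 J.
Q = ΔU + W = 18400 J.
Net over both steps: W = 18400 J, Q = 28900 J, ΔU = 10500 J.

28900 J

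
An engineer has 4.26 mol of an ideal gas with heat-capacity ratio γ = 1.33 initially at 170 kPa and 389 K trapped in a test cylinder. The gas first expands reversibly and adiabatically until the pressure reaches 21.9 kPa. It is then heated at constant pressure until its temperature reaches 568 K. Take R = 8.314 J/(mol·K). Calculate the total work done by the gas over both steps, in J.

28500 J

V₁ = nRT₁/P₁ = 4.26×8.314×389/170 = 81.0 L.
Step 1 — Adiabatic: T₂/T₁ = (P₂/P₁)^((γ−1)/γ) ⇒ T₂ = 389×(0.129)^0.248 = 234 K; V₂ = 378 L.
ΔU = nCvΔT = 4.26×25.2×(234−389) = -16600 J.
Q = 0 for an adiabatic process, so W = −ΔU = 16600 J.
State after step 1: P = 21.9 kPa, V = 378 L, T = 234 K.
Step 2 — Isobaric: P stays 21.9 kPa; V/T = const ⇒ T₂ = 568 K, V₂ = 919 L.
W = PΔV = 21.9×(919−378) kPa·L = 11800 J.
ΔU = nCvΔT = 4.26×25.2×(568−234) = 35900 J.
Q = ΔU + W = nCpΔT = 47700 J.
Net over both steps: W = 28500 J, Q = 47700 J, ΔU = 19200 J.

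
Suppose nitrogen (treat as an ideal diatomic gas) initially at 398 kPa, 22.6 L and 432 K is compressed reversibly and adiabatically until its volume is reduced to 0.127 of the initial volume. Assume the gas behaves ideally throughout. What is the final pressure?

7150 kPa

Adiabatic: TV^(γ−1) = const ⇒ T₂ = 432×(7.87)^0.400 = 986 K; PV^γ = const ⇒ P₂ = 7150 kPa.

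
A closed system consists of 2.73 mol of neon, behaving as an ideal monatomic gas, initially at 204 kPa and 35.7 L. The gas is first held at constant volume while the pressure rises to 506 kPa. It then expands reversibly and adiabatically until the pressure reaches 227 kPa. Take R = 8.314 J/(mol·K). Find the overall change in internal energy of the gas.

8740 J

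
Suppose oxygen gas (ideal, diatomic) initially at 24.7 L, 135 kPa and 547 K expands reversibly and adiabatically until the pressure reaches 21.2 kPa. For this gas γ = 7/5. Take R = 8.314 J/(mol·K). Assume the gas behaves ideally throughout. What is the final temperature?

322 K

Adiabatic: T₂/T₁ = (P₂/P₁)^((γ−1)/γ) ⇒ T₂ = 547×(0.157)^0.286 = 322 K; V₂ = 92.7 L.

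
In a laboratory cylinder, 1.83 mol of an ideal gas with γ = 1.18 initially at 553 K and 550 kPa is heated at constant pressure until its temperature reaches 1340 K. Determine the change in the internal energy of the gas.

66500 J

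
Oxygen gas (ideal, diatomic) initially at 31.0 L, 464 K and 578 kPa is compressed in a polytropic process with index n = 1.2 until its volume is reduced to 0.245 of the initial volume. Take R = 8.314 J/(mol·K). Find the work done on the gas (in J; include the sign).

n = P₁V₁/(RT₁) = 578×31.0/(8.314×464) = 4.64 mol.
Polytropic n=1.2: T₂ = T₁(V₁/V₂)^(n−1) = 464×(4.08)^0.20 = 615 K; P₂ = P₁(V₁/V₂)^n = 3130 kPa.
W = (P₁V₁−P₂V₂)/(n−1) = (578×31.0−3130×7.59)/0.20 = -29100 J.
Work done on the gas = −W_by = 29100 J.

29100 J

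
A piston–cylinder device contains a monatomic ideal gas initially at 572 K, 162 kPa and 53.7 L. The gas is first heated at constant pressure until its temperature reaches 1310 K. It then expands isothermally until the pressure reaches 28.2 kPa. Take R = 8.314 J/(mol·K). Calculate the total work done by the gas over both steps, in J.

n = P₁V₁/(RT₁) = 162×53.7/(8.314×572) = 1.83 mol.
Step 1 — Isobaric: P stays 162 kPa; V/T = const ⇒ T₂ = 1310 K, V₂ = 123 L.
W = PΔV = 162×(123−53.7) kPa·L = 11200 J.
ΔU = nCvΔT = 1.83×12.5×(1310−572) = 16800 J.
Q = ΔU + W = nCpΔT = 28100 J.
State after step 1: P = 162 kPa, V = 123 L, T = 1310 K.
Step 2 — Isothermal: T stays 1310 K; PV = const ⇒ V₂ = 707 L, P₂ = 28.2 kPa.
ΔU = 0 (ideal gas, T constant).
W = nRT ln(V₂/V₁) = 1.83×8.314×1310×ln(5.74) = 34800 J.
Q = ΔU + W = 34800 J.
Net over both steps: W = 46100 J, Q = 62900 J, ΔU = 16800 J.

46100 J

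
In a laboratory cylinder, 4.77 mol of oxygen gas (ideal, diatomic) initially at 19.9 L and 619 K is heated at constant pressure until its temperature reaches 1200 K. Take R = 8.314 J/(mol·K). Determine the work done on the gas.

-23000 J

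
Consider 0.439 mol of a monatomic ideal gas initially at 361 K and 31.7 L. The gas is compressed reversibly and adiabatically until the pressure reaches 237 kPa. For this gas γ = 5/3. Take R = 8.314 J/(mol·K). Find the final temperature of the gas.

P₁ = nRT₁/V₁ = 0.439×8.314×361/31.7 = 41.6 kPa.
Adiabatic: T₂/T₁ = (P₂/P₁)^((γ−1)/γ) ⇒ T₂ = 361×(5.70)^0.400 = 724 K; V₂ = 11.2 L.

724 K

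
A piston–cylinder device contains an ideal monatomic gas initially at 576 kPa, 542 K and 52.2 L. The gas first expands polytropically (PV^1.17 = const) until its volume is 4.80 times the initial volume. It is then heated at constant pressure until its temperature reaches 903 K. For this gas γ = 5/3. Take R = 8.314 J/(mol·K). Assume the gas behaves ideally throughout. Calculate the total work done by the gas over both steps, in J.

n = P₁V₁/(RT₁) = 576×52.2/(8.314×542) = 6.67 mol.
Step 1 — Polytropic n=1.17: T₂ = T₁(V₁/V₂)^(n−1) = 542×(0.208)^0.17 = 415 K; P₂ = P₁(V₁/V₂)^n = 91.9 kPa.
W = (P₁V₁−P₂V₂)/(n−1) = (576×52.2−91.9×251)/0.17 = 41400 J.
ΔU = nCvΔT = 6.67×12.5×(415−542) = -10600 J.
Q = ΔU + W = 30800 J.
State after step 1: P = 91.9 kPa, V = 251 L, T = 415 K.
Step 2 — Isobaric: P stays 91.9 kPa; V/T = const ⇒ T₂ = 903 K, V₂ = 545 L.
W = PΔV = 91.9×(545−251) kPa·L = 27100 J.
ΔU = nCvΔT = 6.67×12.5×(903−415) = 40600 J.
Q = ΔU + W = nCpΔT = 67700 J.
Net over both steps: W = 68500 J, Q = 98500 J, ΔU = 30000 J.

68500 J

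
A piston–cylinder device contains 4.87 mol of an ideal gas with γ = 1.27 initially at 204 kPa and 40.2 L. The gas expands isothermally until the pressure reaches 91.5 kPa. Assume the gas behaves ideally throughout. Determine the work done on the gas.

-6580 J

T₁ = P₁V₁/(nR) = 204×40.2/(4.87×8.314) = 203 K.
Isothermal: T stays 203 K; PV = const ⇒ V₂ = 89.6 L, P₂ = 91.5 kPa.
W = nRT ln(V₂/V₁) = 4.87×8.314×203×ln(2.23) = 6580 J.
Work done on the gas = −W_by = -6580 J.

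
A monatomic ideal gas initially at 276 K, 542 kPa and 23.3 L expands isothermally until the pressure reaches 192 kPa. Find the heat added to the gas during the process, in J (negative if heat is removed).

n = P₁V₁/(RT₁) = 542×23.3/(8.314×276) = 5.50 mol.
Isothermal: T stays 276 K; PV = const ⇒ V₂ = 65.8 L, P₂ = 192 kPa.
ΔU = 0 (ideal gas, T constant).
W = nRT ln(V₂/V₁) = 5.50×8.314×276×ln(2.82) = 13100 J.
Q = ΔU + W = 13100 J.

13100 J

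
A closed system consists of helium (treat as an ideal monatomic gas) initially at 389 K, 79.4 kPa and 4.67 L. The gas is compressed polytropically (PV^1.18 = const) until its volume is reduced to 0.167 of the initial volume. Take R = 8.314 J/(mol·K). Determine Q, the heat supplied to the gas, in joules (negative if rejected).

n = P₁V₁/(RT₁) = 79.4×4.67/(8.314×389) = 0.115 mol.
Polytropic n=1.18: T₂ = T₁(V₁/V₂)^(n−1) = 389×(5.99)^0.18 = 537 K; P₂ = P₁(V₁/V₂)^n = 656 kPa.
W = (P₁V₁−P₂V₂)/(n−1) = (79.4×4.67−656×0.780)/0.18 = -783 J.
ΔU = nCvΔT = 0.115×12.5×(537−389) = 211 J.
Q = ΔU + W = -572 J.

-572 J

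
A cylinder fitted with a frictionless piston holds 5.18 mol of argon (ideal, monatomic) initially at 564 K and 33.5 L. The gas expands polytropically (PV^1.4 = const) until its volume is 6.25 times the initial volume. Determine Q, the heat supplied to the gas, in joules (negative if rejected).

P₁ = nRT₁/V₁ = 5.18×8.314×564/33.5 = 725 kPa.
Polytropic n=1.4: T₂ = T₁(V₁/V₂)^(n−1) = 564×(0.160)^0.40 = 271 K; P₂ = P₁(V₁/V₂)^n = 55.7 kPa.
W = (P₁V₁−P₂V₂)/(n−1) = (725×33.5−55.7×209)/0.40 = 31500 J.
ΔU = nCvΔT = 5.18×12.5×(271−564) = -18900 J.
Q = ΔU + W = 12600 J.

12600 J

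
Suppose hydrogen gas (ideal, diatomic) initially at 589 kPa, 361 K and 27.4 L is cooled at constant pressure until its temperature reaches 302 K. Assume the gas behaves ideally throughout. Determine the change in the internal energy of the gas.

-6590 J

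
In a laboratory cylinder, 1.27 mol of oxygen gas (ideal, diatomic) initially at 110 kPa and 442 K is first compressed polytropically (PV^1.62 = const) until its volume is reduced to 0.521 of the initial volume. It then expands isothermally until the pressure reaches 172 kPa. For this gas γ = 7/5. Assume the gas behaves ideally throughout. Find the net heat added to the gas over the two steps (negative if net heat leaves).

6320 J

V₁ = nRT₁/P₁ = 1.27×8.314×442/110 = 42.4 L.
Step 1 — Polytropic n=1.62: T₂ = T₁(V₁/V₂)^(n−1) = 442×(1.92)^0.62 = 662 K; P₂ = P₁(V₁/V₂)^n = 316 kPa.
W = (P₁V₁−P₂V₂)/(n−1) = (110×42.4−316×22.1)/0.62 = -3750 J.
ΔU = nCvΔT = 1.27×20.8×(662−442) = 5810 J.
Q = ΔU + W = 2060 J.
State after step 1: P = 316 kPa, V = 22.1 L, T = 662 K.
Step 2 — Isothermal: T stays 662 K; PV = const ⇒ V₂ = 40.7 L, P₂ = 172 kPa.
ΔU = 0 (ideal gas, T constant).
W = nRT ln(V₂/V₁) = 1.27×8.314×662×ln(1.84) = 4260 J.
Q = ΔU + W = 4260 J.
Net over both steps: W = 510 J, Q = 6320 J, ΔU = 5810 J.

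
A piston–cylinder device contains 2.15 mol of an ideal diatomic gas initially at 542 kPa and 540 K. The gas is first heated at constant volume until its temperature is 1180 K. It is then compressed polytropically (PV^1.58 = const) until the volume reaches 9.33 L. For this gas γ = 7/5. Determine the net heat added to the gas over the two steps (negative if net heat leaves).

36000 J

V₁ = nRT₁/P₁ = 2.15×8.314×540/542 = 17.8 L.
Step 1 — Isochoric: V stays 17.8 L; P/T = const ⇒ T₂ = 1180 K, P₂ = 1180 kPa.
W = 0 (no volume change).
ΔU = nCvΔT = 2.15×20.8×(1180−540) = 28600 J.
Q = ΔU = 28600 J.
State after step 1: P = 1180 kPa, V = 17.8 L, T = 1180 K.
Step 2 — Polytropic n=1.58: T₂ = T₁(V₁/V₂)^(n−1) = 1180×(1.91)^0.58 = 1720 K; P₂ = P₁(V₁/V₂)^n = 3290 kPa.
W = (P₁V₁−P₂V₂)/(n−1) = (1180×17.8−3290×9.33)/0.58 = -16500 J.
ΔU = nCvΔT = 2.15×20.8×(1720−1180) = 24000 J.
Q = ΔU + W = 7440 J.
Net over both steps: W = -16500 J, Q = 36000 J, ΔU = 52600 J.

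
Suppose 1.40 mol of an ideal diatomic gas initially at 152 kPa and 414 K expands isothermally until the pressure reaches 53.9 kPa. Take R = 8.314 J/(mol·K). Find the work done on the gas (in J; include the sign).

-5000 J

V₁ = nRT₁/P₁ = 1.40×8.314×414/152 = 31.7 L.
Isothermal: T stays 414 K; PV = const ⇒ V₂ = 89.4 L, P₂ = 53.9 kPa.
W = nRT ln(V₂/V₁) = 1.40×8.314×414×ln(2.82) = 5000 J.
Work done on the gas = −W_by = -5000 J.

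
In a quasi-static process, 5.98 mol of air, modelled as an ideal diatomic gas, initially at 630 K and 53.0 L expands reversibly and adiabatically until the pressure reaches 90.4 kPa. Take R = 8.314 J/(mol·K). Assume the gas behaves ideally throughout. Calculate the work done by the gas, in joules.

32500 J

P₁ = nRT₁/V₁ = 5.98×8.314×630/53.0 = 591 kPa.
Adiabatic: T₂/T₁ = (P₂/P₁)^((γ−1)/γ) ⇒ T₂ = 630×(0.153)^0.286 = 368 K; V₂ = 203 L.
ΔU = nCvΔT = 5.98×20.8×(368−630) = -32500 J.
Q = 0 for an adiabatic process, so W = −ΔU = 32500 J.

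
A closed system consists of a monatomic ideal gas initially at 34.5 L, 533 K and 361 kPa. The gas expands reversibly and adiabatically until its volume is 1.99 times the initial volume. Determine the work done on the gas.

-6870 J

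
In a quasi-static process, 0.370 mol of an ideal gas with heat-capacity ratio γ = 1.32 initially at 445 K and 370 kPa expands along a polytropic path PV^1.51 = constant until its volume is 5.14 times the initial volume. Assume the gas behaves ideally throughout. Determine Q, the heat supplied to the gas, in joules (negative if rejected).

-902 J

V₁ = nRT₁/P₁ = 0.370×8.314×445/370 = 3.70 L.
Polytropic n=1.51: T₂ = T₁(V₁/V₂)^(n−1) = 445×(0.195)^0.51 = 193 K; P₂ = P₁(V₁/V₂)^n = 31.2 kPa.
W = (P₁V₁−P₂V₂)/(n−1) = (370×3.70−31.2×19.0)/0.51 = 1520 J.
ΔU = nCvΔT = 0.370×26.0×(193−445) = -2420 J.
Q = ΔU + W = -902 J.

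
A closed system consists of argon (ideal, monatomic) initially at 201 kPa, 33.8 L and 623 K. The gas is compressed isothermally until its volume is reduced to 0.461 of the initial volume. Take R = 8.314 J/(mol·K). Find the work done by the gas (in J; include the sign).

n = P₁V₁/(RT₁) = 201×33.8/(8.314×623) = 1.31 mol.
Isothermal: T stays 623 K; PV = const ⇒ V₂ = 15.6 L, P₂ = 436 kPa.
W = nRT ln(V₂/V₁) = 1.31×8.314×623×ln(0.461) = -5260 J.

-5260 J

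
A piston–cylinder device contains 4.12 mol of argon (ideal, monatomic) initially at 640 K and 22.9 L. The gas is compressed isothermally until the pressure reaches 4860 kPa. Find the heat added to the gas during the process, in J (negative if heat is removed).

-35600 J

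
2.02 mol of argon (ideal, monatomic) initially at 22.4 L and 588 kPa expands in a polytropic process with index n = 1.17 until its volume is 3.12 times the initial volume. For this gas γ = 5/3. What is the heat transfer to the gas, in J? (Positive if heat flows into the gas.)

10200 J

T₁ = P₁V₁/(nR) = 588×22.4/(2.02×8.314) = 784 K.
Polytropic n=1.17: T₂ = T₁(V₁/V₂)^(n−1) = 784×(0.321)^0.17 = 646 K; P₂ = P₁(V₁/V₂)^n = 155 kPa.
W = (P₁V₁−P₂V₂)/(n−1) = (588×22.4−155×69.9)/0.17 = 13600 J.
ΔU = nCvΔT = 2.02×12.5×(646−784) = -3470 J.
Q = ΔU + W = 10200 J.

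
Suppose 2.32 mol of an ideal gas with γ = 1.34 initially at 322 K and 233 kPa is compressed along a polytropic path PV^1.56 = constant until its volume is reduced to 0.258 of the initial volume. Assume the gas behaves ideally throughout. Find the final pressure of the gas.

V₁ = nRT₁/P₁ = 2.32×8.314×322/233 = 26.7 L.
Polytropic n=1.56: T₂ = T₁(V₁/V₂)^(n−1) = 322×(3.88)^0.56 = 688 K; P₂ = P₁(V₁/V₂)^n = 1930 kPa.

1930 kPa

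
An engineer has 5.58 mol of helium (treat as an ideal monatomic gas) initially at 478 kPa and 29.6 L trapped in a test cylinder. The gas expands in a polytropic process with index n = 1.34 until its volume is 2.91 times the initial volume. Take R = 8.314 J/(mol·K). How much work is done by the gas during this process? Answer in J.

12700 J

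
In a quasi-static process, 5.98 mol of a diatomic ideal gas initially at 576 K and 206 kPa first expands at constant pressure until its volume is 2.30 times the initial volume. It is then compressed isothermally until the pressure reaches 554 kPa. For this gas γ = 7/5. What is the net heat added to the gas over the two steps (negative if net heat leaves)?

65100 J

V₁ = nRT₁/P₁ = 5.98×8.314×576/206 = 139 L.
Step 1 — Isobaric: P stays 206 kPa; V/T = const ⇒ T₂ = 1320 K, V₂ = 320 L.
W = PΔV = 206×(320−139) kPa·L = 37200 J.
ΔU = nCvΔT = 5.98×20.8×(1320−576) = 93100 J.
Q = ΔU + W = nCpΔT = 130000 J.
State after step 1: P = 206 kPa, V = 320 L, T = 1320 K.
Step 2 — Isothermal: T stays 1320 K; PV = const ⇒ V₂ = 119 L, P₂ = 554 kPa.
ΔU = 0 (ideal gas, T constant).
W = nRT ln(V₂/V₁) = 5.98×8.314×1320×ln(0.372) = -65200 J.
Q = ΔU + W = -65200 J.
Net over both steps: W = -27900 J, Q = 65100 J, ΔU = 93100 J.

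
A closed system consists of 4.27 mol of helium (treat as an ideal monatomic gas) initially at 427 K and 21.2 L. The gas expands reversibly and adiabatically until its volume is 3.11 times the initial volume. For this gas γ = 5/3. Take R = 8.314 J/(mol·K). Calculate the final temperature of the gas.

200 K

P₁ = nRT₁/V₁ = 4.27×8.314×427/21.2 = 715 kPa.
Adiabatic: TV^(γ−1) = const ⇒ T₂ = 427×(0.322)^0.667 = 200 K; PV^γ = const ⇒ P₂ = 108 kPa.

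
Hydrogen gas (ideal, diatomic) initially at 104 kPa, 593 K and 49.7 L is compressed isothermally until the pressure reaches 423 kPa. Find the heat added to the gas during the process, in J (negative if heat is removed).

-7250 J

n = P₁V₁/(RT₁) = 104×49.7/(8.314×593) = 1.05 mol.
Isothermal: T stays 593 K; PV = const ⇒ V₂ = 12.2 L, P₂ = 423 kPa.
ΔU = 0 (ideal gas, T constant).
W = nRT ln(V₂/V₁) = 1.05×8.314×593×ln(0.246) = -7250 J.
Q = ΔU + W = -7250 J.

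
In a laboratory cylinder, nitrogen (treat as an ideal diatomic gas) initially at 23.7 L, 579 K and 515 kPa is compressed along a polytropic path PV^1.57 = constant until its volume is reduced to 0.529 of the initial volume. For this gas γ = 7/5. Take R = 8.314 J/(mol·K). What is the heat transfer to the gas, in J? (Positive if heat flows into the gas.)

3980 J

n = P₁V₁/(RT₁) = 515×23.7/(8.314×579) = 2.54 mol.
Polytropic n=1.57: T₂ = T₁(V₁/V₂)^(n−1) = 579×(1.89)^0.57 = 832 K; P₂ = P₁(V₁/V₂)^n = 1400 kPa.
W = (P₁V₁−P₂V₂)/(n−1) = (515×23.7−1400×12.5)/0.57 = -9370 J.
ΔU = nCvΔT = 2.54×20.8×(832−579) = 13400 J.
Q = ΔU + W = 3980 J.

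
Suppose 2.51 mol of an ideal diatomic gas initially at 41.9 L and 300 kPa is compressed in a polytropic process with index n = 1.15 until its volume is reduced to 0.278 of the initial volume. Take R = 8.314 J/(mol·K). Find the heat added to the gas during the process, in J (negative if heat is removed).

-11100 J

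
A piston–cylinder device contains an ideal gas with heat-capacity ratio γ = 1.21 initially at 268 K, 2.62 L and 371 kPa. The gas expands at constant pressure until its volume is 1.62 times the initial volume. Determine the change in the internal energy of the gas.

2870 J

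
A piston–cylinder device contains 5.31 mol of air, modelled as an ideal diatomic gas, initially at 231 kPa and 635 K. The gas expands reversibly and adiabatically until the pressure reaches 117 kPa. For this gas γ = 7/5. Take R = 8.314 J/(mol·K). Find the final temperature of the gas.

523 K

V₁ = nRT₁/P₁ = 5.31×8.314×635/231 = 121 L.
Adiabatic: T₂/T₁ = (P₂/P₁)^((γ−1)/γ) ⇒ T₂ = 635×(0.506)^0.286 = 523 K; V₂ = 197 L.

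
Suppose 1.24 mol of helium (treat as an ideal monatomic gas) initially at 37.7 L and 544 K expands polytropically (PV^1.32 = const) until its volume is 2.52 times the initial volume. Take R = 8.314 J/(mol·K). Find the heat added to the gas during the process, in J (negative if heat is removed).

2330 J

P₁ = nRT₁/V₁ = 1.24×8.314×544/37.7 = 149 kPa.
Polytropic n=1.32: T₂ = T₁(V₁/V₂)^(n−1) = 544×(0.397)^0.32 = 405 K; P₂ = P₁(V₁/V₂)^n = 43.9 kPa.
W = (P₁V₁−P₂V₂)/(n−1) = (149×37.7−43.9×95.0)/0.32 = 4490 J.
ΔU = nCvΔT = 1.24×12.5×(405−544) = -2150 J.
Q = ΔU + W = 2330 J.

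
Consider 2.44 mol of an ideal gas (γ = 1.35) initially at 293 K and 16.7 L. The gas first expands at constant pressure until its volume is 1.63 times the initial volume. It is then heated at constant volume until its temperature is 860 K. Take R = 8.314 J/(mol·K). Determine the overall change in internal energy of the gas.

P₁ = nRT₁/V₁ = 2.44×8.314×293/16.7 = 356 kPa.
Step 1 — Isobaric: P stays 356 kPa; V/T = const ⇒ T₂ = 478 K, V₂ = 27.2 L.
W = PΔV = 356×(27.2−16.7) kPa·L = 3740 J.
ΔU = nCvΔT = 2.44×23.8×(478−293) = 10700 J.
Q = ΔU + W = nCpΔT = 14400 J.
State after step 1: P = 356 kPa, V = 27.2 L, T = 478 K.
Step 2 — Isochoric: V stays 27.2 L; P/T = const ⇒ T₂ = 860 K, P₂ = 641 kPa.
W = 0 (no volume change).
ΔU = nCvΔT = 2.44×23.8×(860−478) = 22200 J.
Q = ΔU = 22200 J.
Net over both steps: W = 3740 J, Q = 36600 J, ΔU = 32900 J.

32900 J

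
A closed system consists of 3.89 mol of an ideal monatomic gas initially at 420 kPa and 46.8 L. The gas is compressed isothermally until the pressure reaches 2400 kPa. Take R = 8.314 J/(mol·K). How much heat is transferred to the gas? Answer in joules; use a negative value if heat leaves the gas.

-34300 J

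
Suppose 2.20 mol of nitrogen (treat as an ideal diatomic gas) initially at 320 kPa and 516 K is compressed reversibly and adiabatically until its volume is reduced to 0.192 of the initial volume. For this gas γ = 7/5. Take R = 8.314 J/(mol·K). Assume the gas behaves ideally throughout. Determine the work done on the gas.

22100 J

V₁ = nRT₁/P₁ = 2.20×8.314×516/320 = 29.5 L.
Adiabatic: TV^(γ−1) = const ⇒ T₂ = 516×(5.21)^0.400 = 998 K; PV^γ = const ⇒ P₂ = 3220 kPa.
ΔU = nCvΔT = 2.20×20.8×(998−516) = 22100 J.
Q = 0 for an adiabatic process, so W = −ΔU = -22100 J.
Work done on the gas = −W_by = 22100 J.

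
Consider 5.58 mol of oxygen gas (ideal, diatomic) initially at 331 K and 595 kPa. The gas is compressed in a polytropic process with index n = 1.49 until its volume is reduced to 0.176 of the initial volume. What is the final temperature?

V₁ = nRT₁/P₁ = 5.58×8.314×331/595 = 25.8 L.
Polytropic n=1.49: T₂ = T₁(V₁/V₂)^(n−1) = 331×(5.68)^0.49 = 775 K; P₂ = P₁(V₁/V₂)^n = 7920 kPa.

775 K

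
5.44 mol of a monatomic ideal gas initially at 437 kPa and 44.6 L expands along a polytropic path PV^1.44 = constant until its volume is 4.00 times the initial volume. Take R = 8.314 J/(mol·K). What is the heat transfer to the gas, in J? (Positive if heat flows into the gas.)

T₁ = P₁V₁/(nR) = 437×44.6/(5.44×8.314) = 431 K.
Polytropic n=1.44: T₂ = T₁(V₁/V₂)^(n−1) = 431×(0.250)^0.44 = 234 K; P₂ = P₁(V₁/V₂)^n = 59.4 kPa.
W = (P₁V₁−P₂V₂)/(n−1) = (437×44.6−59.4×178)/0.44 = 20200 J.
ΔU = nCvΔT = 5.44×12.5×(234−431) = -13300 J.
Q = ΔU + W = 6880 J.

6880 J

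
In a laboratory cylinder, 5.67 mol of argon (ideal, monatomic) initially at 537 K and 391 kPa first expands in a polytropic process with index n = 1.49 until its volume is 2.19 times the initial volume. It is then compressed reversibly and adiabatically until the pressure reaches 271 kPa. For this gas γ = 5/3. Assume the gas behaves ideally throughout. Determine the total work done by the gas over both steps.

V₁ = nRT₁/P₁ = 5.67×8.314×537/391 = 64.7 L.
Step 1 — Polytropic n=1.49: T₂ = T₁(V₁/V₂)^(n−1) = 537×(0.457)^0.49 = 366 K; P₂ = P₁(V₁/V₂)^n = 122 kPa.
W = (P₁V₁−P₂V₂)/(n−1) = (391×64.7−122×142)/0.49 = 16500 J.
ΔU = nCvΔT = 5.67×12.5×(366−537) = -12100 J.
Q = ΔU + W = 4370 J.
State after step 1: P = 122 kPa, V = 142 L, T = 366 K.
Step 2 — Adiabatic: T₂/T₁ = (P₂/P₁)^((γ−1)/γ) ⇒ T₂ = 366×(2.23)^0.400 = 504 K; V₂ = 87.7 L.
ΔU = nCvΔT = 5.67×12.5×(504−366) = 9770 J.
Q = 0 for an adiabatic process, so W = −ΔU = -9770 J.
Net over both steps: W = 6700 J, Q = 4370 J, ΔU = -2340 J.

6700 J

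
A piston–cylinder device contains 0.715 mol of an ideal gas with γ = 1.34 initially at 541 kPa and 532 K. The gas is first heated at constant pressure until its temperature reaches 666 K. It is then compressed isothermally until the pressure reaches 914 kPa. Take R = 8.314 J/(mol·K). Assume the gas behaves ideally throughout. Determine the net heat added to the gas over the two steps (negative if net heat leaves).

1060 J

V₁ = nRT₁/P₁ = 0.715×8.314×532/541 = 5.85 L.
Step 1 — Isobaric: P stays 541 kPa; V/T = const ⇒ T₂ = 666 K, V₂ = 7.32 L.
W = PΔV = 541×(7.32−5.85) kPa·L = 797 J.
ΔU = nCvΔT = 0.715×24.5×(666−532) = 2340 J.
Q = ΔU + W = nCpΔT = 3140 J.
State after step 1: P = 541 kPa, V = 7.32 L, T = 666 K.
Step 2 — Isothermal: T stays 666 K; PV = const ⇒ V₂ = 4.33 L, P₂ = 914 kPa.
ΔU = 0 (ideal gas, T constant).
W = nRT ln(V₂/V₁) = 0.715×8.314×666×ln(0.592) = -2080 J.
Q = ΔU + W = -2080 J.
Net over both steps: W = -1280 J, Q = 1060 J, ΔU = 2340 J.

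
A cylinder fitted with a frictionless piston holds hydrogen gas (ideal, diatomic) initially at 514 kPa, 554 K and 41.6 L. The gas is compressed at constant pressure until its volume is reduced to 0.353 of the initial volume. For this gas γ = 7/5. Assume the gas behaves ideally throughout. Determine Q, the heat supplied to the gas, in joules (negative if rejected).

-48400 J

n = P₁V₁/(RT₁) = 514×41.6/(8.314×554) = 4.64 mol.
Isobaric: P stays 514 kPa; V/T = const ⇒ T₂ = 196 K, V₂ = 14.7 L.
W = PΔV = 514×(14.7−41.6) kPa·L = -13800 J.
ΔU = nCvΔT = 4.64×20.8×(196−554) = -34600 J.
Q = ΔU + W = nCpΔT = -48400 J.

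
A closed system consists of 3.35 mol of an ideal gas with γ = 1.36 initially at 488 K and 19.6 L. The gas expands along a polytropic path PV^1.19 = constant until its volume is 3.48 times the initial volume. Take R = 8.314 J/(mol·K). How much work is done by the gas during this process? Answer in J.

15100 J

P₁ = nRT₁/V₁ = 3.35×8.314×488/19.6 = 693 kPa.
Polytropic n=1.19: T₂ = T₁(V₁/V₂)^(n−1) = 488×(0.287)^0.19 = 385 K; P₂ = P₁(V₁/V₂)^n = 157 kPa.
W = (P₁V₁−P₂V₂)/(n−1) = (693×19.6−157×68.2)/0.19 = 15100 J.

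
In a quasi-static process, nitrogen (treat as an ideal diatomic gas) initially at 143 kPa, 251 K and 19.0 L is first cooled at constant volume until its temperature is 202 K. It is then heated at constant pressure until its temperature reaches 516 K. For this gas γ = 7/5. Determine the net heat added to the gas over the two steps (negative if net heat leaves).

n = P₁V₁/(RT₁) = 143×19.0/(8.314×251) = 1.30 mol.
Step 1 — Isochoric: V stays 19.0 L; P/T = const ⇒ T₂ = 202 K, P₂ = 115 kPa.
W = 0 (no volume change).
ΔU = nCvΔT = 1.30×20.8×(202−251) = -1330 J.
Q = ΔU = -1330 J.
State after step 1: P = 115 kPa, V = 19.0 L, T = 202 K.
Step 2 — Isobaric: P stays 115 kPa; V/T = const ⇒ T₂ = 516 K, V₂ = 48.5 L.
W = PΔV = 115×(48.5−19.0) kPa·L = 3400 J.
ΔU = nCvΔT = 1.30×20.8×(516−202) = 8500 J.
Q = ΔU + W = nCpΔT = 11900 J.
Net over both steps: W = 3400 J, Q = 10600 J, ΔU = 7170 J.

10600 J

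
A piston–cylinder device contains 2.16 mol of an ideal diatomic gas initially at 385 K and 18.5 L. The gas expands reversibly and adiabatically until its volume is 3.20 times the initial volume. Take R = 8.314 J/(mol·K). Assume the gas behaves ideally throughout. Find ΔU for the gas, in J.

P₁ = nRT₁/V₁ = 2.16×8.314×385/18.5 = 374 kPa.
Adiabatic: TV^(γ−1) = const ⇒ T₂ = 385×(0.312)^0.400 = 242 K; PV^γ = const ⇒ P₂ = 73.3 kPa.
For an ideal gas ΔU = nCvΔT with Cv = (5/2)R = 20.8 J/(mol·K).
ΔU = 2.16×20.8×(242−385) = -6430 J.

-6430 J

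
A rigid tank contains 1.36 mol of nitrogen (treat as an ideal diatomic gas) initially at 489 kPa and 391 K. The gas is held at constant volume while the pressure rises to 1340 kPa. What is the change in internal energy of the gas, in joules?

19200 J

V₁ = nRT₁/P₁ = 1.36×8.314×391/489 = 9.04 L.
Isochoric: V stays 9.04 L; P/T = const ⇒ T₂ = 1070 K, P₂ = 1340 kPa.
For an ideal gas ΔU = nCvΔT with Cv = (5/2)R = 20.8 J/(mol·K).
ΔU = 1.36×20.8×(1070−391) = 19200 J.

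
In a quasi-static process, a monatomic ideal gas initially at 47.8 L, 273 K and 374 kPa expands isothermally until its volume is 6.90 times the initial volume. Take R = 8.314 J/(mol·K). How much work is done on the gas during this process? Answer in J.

n = P₁V₁/(RT₁) = 374×47.8/(8.314×273) = 7.88 mol.
Isothermal: T stays 273 K; PV = const ⇒ V₂ = 330 L, P₂ = 54.2 kPa.
W = nRT ln(V₂/V₁) = 7.88×8.314×273×ln(6.90) = 34500 J.
Work done on the gas = −W_by = -34500 J.

-34500 J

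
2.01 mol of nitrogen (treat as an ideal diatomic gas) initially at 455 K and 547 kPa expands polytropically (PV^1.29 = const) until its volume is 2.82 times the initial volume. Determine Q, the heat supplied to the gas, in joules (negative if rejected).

1870 J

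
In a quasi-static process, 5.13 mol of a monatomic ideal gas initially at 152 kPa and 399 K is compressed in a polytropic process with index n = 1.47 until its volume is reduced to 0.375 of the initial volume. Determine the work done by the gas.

-21200 J

V₁ = nRT₁/P₁ = 5.13×8.314×399/152 = 112 L.
Polytropic n=1.47: T₂ = T₁(V₁/V₂)^(n−1) = 399×(2.67)^0.47 = 633 K; P₂ = P₁(V₁/V₂)^n = 643 kPa.
W = (P₁V₁−P₂V₂)/(n−1) = (152×112−643×42.0)/0.47 = -21200 J.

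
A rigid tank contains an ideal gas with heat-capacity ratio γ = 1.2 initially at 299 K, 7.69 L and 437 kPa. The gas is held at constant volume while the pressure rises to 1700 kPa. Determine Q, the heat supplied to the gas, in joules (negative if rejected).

n = P₁V₁/(RT₁) = 437×7.69/(8.314×299) = 1.35 mol.
Isochoric: V stays 7.69 L; P/T = const ⇒ T₂ = 1160 K, P₂ = 1700 kPa.
W = 0 (no volume change).
ΔU = nCvΔT = 1.35×41.6×(1160−299) = 48600 J.
Q = ΔU = 48600 J.

48600 J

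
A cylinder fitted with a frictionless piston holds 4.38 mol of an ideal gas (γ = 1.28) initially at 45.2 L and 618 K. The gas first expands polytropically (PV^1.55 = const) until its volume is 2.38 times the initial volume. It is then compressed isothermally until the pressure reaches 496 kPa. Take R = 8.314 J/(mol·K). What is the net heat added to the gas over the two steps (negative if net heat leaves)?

P₁ = nRT₁/V₁ = 4.38×8.314×618/45.2 = 498 kPa.
Step 1 — Polytropic n=1.55: T₂ = T₁(V₁/V₂)^(n−1) = 618×(0.420)^0.55 = 384 K; P₂ = P₁(V₁/V₂)^n = 130 kPa.
W = (P₁V₁−P₂V₂)/(n−1) = (498×45.2−130×108)/0.55 = 15500 J.
ΔU = nCvΔT = 4.38×29.7×(384−618) = -30500 J.
Q = ΔU + W = -15000 J.
State after step 1: P = 130 kPa, V = 108 L, T = 384 K.
Step 2 — Isothermal: T stays 384 K; PV = const ⇒ V₂ = 28.2 L, P₂ = 496 kPa.
ΔU = 0 (ideal gas, T constant).
W = nRT ln(V₂/V₁) = 4.38×8.314×384×ln(0.262) = -18700 J.
Q = ΔU + W = -18700 J.
Net over both steps: W = -3200 J, Q = -33700 J, ΔU = -30500 J.

-33700 J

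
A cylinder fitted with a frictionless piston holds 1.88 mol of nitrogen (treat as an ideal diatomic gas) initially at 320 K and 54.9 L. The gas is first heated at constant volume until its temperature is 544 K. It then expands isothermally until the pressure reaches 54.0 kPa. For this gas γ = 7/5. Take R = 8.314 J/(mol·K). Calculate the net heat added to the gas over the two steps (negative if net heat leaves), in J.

P₁ = nRT₁/V₁ = 1.88×8.314×320/54.9 = 91.1 kPa.
Step 1 — Isochoric: V stays 54.9 L; P/T = const ⇒ T₂ = 544 K, P₂ = 155 kPa.
W = 0 (no volume change).
ΔU = nCvΔT = 1.88×20.8×(544−320) = 8750 J.
Q = ΔU = 8750 J.
State after step 1: P = 155 kPa, V = 54.9 L, T = 544 K.
Step 2 — Isothermal: T stays 544 K; PV = const ⇒ V₂ = 157 L, P₂ = 54.0 kPa.
ΔU = 0 (ideal gas, T constant).
W = nRT ln(V₂/V₁) = 1.88×8.314×544×ln(2.87) = 8960 J.
Q = ΔU + W = 8960 J.
Net over both steps: W = 8960 J, Q = 17700 J, ΔU = 8750 J.

17700 J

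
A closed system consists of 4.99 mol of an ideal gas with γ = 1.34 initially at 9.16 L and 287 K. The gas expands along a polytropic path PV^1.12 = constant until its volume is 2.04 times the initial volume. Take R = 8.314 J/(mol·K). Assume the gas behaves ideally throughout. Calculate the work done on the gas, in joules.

-8140 J

P₁ = nRT₁/V₁ = 4.99×8.314×287/9.16 = 1300 kPa.
Polytropic n=1.12: T₂ = T₁(V₁/V₂)^(n−1) = 287×(0.490)^0.12 = 263 K; P₂ = P₁(V₁/V₂)^n = 585 kPa.
W = (P₁V₁−P₂V₂)/(n−1) = (1300×9.16−585×18.7)/0.12 = 8140 J.
Work done on the gas = −W_by = -8140 J.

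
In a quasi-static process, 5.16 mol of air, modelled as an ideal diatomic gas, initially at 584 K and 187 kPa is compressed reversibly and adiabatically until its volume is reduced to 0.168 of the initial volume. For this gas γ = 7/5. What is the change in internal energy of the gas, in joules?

65200 J

V₁ = nRT₁/P₁ = 5.16×8.314×584/187 = 134 L.
Adiabatic: TV^(γ−1) = const ⇒ T₂ = 584×(5.95)^0.400 = 1190 K; PV^γ = const ⇒ P₂ = 2270 kPa.
For an ideal gas ΔU = nCvΔT with Cv = (5/2)R = 20.8 J/(mol·K).
ΔU = 5.16×20.8×(1190−584) = 65200 J.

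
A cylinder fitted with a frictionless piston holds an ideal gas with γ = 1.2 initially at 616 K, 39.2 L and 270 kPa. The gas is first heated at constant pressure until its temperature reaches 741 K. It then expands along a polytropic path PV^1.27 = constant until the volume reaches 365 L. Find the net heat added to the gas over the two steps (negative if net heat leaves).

n = P₁V₁/(RT₁) = 270×39.2/(8.314×616) = 2.07 mol.
Step 1 — Isobaric: P stays 270 kPa; V/T = const ⇒ T₂ = 741 K, V₂ = 47.2 L.
W = PΔV = 270×(47.2−39.2) kPa·L = 2150 J.
ΔU = nCvΔT = 2.07×41.6×(741−616) = 10700 J.
Q = ΔU + W = nCpΔT = 12900 J.
State after step 1: P = 270 kPa, V = 47.2 L, T = 741 K.
Step 2 — Polytropic n=1.27: T₂ = T₁(V₁/V₂)^(n−1) = 741×(0.129)^0.27 = 426 K; P₂ = P₁(V₁/V₂)^n = 20.1 kPa.
W = (P₁V₁−P₂V₂)/(n−1) = (270×47.2−20.1×365)/0.27 = 20000 J.
ΔU = nCvΔT = 2.07×41.6×(426−741) = -27000 J.
Q = ΔU + W = -7010 J.
Net over both steps: W = 22200 J, Q = 5880 J, ΔU = -16300 J.

5880 J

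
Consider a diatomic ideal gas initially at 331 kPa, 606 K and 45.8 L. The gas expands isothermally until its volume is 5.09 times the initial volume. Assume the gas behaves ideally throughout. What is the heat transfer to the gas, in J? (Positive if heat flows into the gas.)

24700 J

n = P₁V₁/(RT₁) = 331×45.8/(8.314×606) = 3.01 mol.
Isothermal: T stays 606 K; PV = const ⇒ V₂ = 233 L, P₂ = 65.0 kPa.
ΔU = 0 (ideal gas, T constant).
W = nRT ln(V₂/V₁) = 3.01×8.314×606×ln(5.09) = 24700 J.
Q = ΔU + W = 24700 J.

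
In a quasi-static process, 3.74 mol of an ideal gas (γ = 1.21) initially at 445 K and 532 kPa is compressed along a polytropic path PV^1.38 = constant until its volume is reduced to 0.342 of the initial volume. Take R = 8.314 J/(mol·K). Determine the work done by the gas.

V₁ = nRT₁/P₁ = 3.74×8.314×445/532 = 26.0 L.
Polytropic n=1.38: T₂ = T₁(V₁/V₂)^(n−1) = 445×(2.92)^0.38 = 669 K; P₂ = P₁(V₁/V₂)^n = 2340 kPa.
W = (P₁V₁−P₂V₂)/(n−1) = (532×26.0−2340×8.90)/0.38 = -18300 J.

-18300 J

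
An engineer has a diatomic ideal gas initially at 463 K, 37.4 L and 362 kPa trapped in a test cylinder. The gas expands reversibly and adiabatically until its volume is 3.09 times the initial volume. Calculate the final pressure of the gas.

Adiabatic: TV^(γ−1) = const ⇒ T₂ = 463×(0.324)^0.400 = 295 K; PV^γ = const ⇒ P₂ = 74.6 kPa.

74.6 kPa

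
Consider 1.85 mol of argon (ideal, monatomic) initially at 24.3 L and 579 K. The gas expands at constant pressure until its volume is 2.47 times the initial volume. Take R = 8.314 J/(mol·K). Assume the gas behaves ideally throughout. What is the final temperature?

P₁ = nRT₁/V₁ = 1.85×8.314×579/24.3 = 366 kPa.
Isobaric: P stays 366 kPa; V/T = const ⇒ T₂ = 1430 K, V₂ = 60.0 L.

1430 K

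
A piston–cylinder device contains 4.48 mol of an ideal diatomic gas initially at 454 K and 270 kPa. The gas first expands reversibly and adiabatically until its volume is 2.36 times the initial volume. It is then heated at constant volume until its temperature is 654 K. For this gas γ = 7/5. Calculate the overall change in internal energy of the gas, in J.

V₁ = nRT₁/P₁ = 4.48×8.314×454/270 = 62.6 L.
Step 1 — Adiabatic: TV^(γ−1) = const ⇒ T₂ = 454×(0.424)^0.400 = 322 K; PV^γ = const ⇒ P₂ = 81.1 kPa.
ΔU = nCvΔT = 4.48×20.8×(322−454) = -12300 J.
Q = 0 for an adiabatic process, so W = −ΔU = 12300 J.
State after step 1: P = 81.1 kPa, V = 148 L, T = 322 K.
Step 2 — Isochoric: V stays 148 L; P/T = const ⇒ T₂ = 654 K, P₂ = 165 kPa.
W = 0 (no volume change).
ΔU = nCvΔT = 4.48×20.8×(654−322) = 30900 J.
Q = ΔU = 30900 J.
Net over both steps: W = 12300 J, Q = 30900 J, ΔU = 18600 J.

18600 J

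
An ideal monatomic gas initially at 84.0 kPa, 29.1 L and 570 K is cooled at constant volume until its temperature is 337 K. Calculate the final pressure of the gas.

Isochoric: V stays 29.1 L; P/T = const ⇒ T₂ = 337 K, P₂ = 49.7 kPa.

49.7 kPa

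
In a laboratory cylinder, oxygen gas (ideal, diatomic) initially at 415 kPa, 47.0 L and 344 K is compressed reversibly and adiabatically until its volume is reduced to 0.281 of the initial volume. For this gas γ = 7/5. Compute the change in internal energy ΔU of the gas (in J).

32300 J

n = P₁V₁/(RT₁) = 415×47.0/(8.314×344) = 6.82 mol.
Adiabatic: TV^(γ−1) = const ⇒ T₂ = 344×(3.56)^0.400 = 572 K; PV^γ = const ⇒ P₂ = 2450 kPa.
For an ideal gas ΔU = nCvΔT with Cv = (5/2)R = 20.8 J/(mol·K).
ΔU = 6.82×20.8×(572−344) = 32300 J.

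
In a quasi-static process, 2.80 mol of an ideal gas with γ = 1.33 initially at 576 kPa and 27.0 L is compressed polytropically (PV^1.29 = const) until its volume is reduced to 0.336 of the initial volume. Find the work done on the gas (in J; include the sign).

20000 J

T₁ = P₁V₁/(nR) = 576×27.0/(2.80×8.314) = 668 K.
Polytropic n=1.29: T₂ = T₁(V₁/V₂)^(n−1) = 668×(2.98)^0.29 = 917 K; P₂ = P₁(V₁/V₂)^n = 2350 kPa.
W = (P₁V₁−P₂V₂)/(n−1) = (576×27.0−2350×9.07)/0.29 = -20000 J.
Work done on the gas = −W_by = 20000 J.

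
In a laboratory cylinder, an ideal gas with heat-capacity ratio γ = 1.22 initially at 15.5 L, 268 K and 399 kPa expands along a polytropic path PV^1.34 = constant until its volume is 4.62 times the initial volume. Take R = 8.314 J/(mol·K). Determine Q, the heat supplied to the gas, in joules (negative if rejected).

-4020 J

n = P₁V₁/(RT₁) = 399×15.5/(8.314×268) = 2.78 mol.
Polytropic n=1.34: T₂ = T₁(V₁/V₂)^(n−1) = 268×(0.216)^0.34 = 159 K; P₂ = P₁(V₁/V₂)^n = 51.3 kPa.
W = (P₁V₁−P₂V₂)/(n−1) = (399×15.5−51.3×71.6)/0.34 = 7380 J.
ΔU = nCvΔT = 2.78×37.8×(159−268) = -11400 J.
Q = ΔU + W = -4020 J.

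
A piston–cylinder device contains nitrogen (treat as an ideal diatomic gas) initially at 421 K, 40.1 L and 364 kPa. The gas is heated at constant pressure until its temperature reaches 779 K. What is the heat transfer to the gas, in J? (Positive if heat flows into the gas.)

43400 J

n = P₁V₁/(RT₁) = 364×40.1/(8.314×421) = 4.17 mol.
Isobaric: P stays 364 kPa; V/T = const ⇒ T₂ = 779 K, V₂ = 74.2 L.
W = PΔV = 364×(74.2−40.1) kPa·L = 12400 J.
ΔU = nCvΔT = 4.17×20.8×(779−421) = 31000 J.
Q = ΔU + W = nCpΔT = 43400 J.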